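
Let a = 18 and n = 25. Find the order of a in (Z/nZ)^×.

Since 18 ∈ (Z/25Z)^×, its order divides φ(25) = φ(5^2) = 5·(5−1) = 20 = 2^2 · 5.
Divisors of 20: 1, 2, 4, 5, 10, 20.
Evaluate successive powers at the divisors of 20:
18^1 ≡ 18
18^2 ≡ 24
18^4 ≡ 1
Therefore the multiplicative order of 18 modulo 25 is 4.

4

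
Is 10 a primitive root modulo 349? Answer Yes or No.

No

φ(349) = 349 − 1 = 348 = 2^2 · 3 · 29.
Test 10^(348/q) mod 349 for each prime factor q of 348:
10^174 ≡ 348 (mod 349)  [q = 2: ≢ 1 ✓]
10^116 ≡ 1 (mod 349)  [q = 3: ≡ 1 ✗]
10^12 ≡ 312 (mod 349)  [q = 29: ≢ 1 ✓]
Since 10^116 ≡ 1, the order of 10 divides 116 < 348, so 10 is not a primitive root.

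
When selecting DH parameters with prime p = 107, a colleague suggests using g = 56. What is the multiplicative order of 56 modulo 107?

53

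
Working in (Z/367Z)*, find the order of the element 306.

366

By Lagrange's theorem, ord_367(306) divides φ(367) = 367 − 1 = 366 = 2 · 3 · 61.
Divisors of 366: 1, 2, 3, 6, 61, 122, 183, 366.
Check 306^d mod 367 for each divisor in increasing order:
306^1 ≡ 306
306^2 ≡ 51
306^3 ≡ 192
306^6 ≡ 164
306^61 ≡ 84
306^122 ≡ 83
306^183 ≡ 366
306^366 ≡ 1
The smallest such exponent is 366, so the order of 306 is 366.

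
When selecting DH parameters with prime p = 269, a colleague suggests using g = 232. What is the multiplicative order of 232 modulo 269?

By Lagrange's theorem, ord_269(232) divides φ(269) = 269 − 1 = 268 = 2^2 · 67.
Divisors of 268: 1, 2, 4, 67, 134, 268.
Evaluate successive powers at the divisors of 268:
232^1 ≡ 232 (mod 269)
232^2 ≡ 24 (mod 269)
232^4 ≡ 38 (mod 269)
232^67 ≡ 268 (mod 269)
232^134 ≡ 1 (mod 269) ✓
The smallest such exponent is 134, so the order of 232 is 134.

134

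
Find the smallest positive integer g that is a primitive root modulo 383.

φ(383) = 383 − 1 = 382 = 2 · 191.
Test candidates g = 2, 3, … against the prime factors q ∈ {2, 191} of φ(383): g is a generator iff g^(382/q) ≢ 1 for every such q.
g = 2: 2^191 ≡ 1 — hits 1, so not a primitive root.
g = 3: 3^191 ≡ 1 — hits 1, so not a primitive root.
g = 4: 4^191 ≡ 1 — hits 1, so not a primitive root.
g = 5: 5^191 ≡ 382; 5^2 ≡ 25 — none is 1, so 5 is a primitive root.
The smallest primitive root modulo 383 is 5.

5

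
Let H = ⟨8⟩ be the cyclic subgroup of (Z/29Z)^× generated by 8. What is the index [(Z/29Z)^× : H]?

The order of 8 must divide φ(29) = 29 − 1 = 28 = 2^2 · 7.
Divisors of 28: 1, 2, 4, 7, 14, 28.
Compute 8^d (mod 29) for the divisors d until we hit 1:
8^1 ≡ 8 (mod 29)
8^2 ≡ 6 (mod 29)
8^4 ≡ 7 (mod 29)
8^7 ≡ 17 (mod 29)
8^14 ≡ 28 (mod 29)
8^28 ≡ 1 (mod 29) ✓
Thus |⟨8⟩| = ord(8) = 28.
[(Z/29Z)^× : ⟨8⟩] = 28/28 = 1.

1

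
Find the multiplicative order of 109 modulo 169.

52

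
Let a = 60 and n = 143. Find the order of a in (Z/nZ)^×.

20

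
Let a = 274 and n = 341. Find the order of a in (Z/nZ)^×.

By Lagrange's theorem, ord_341(274) divides φ(341) = φ(11·31) = (11−1)·(31−1) = 10·30 = 300 = 2^2 · 3 · 5^2.
Divisors of 300: 1, 2, 3, 4, 5, 6, 10, 12, 15, 20, 25, 30, 50, 60, 75, 100, 150, 300.
Check 274^d mod 341 for each divisor in increasing order:
274^1 ≡ 274 (mod 341)
274^2 ≡ 56 (mod 341)
274^3 ≡ 340 (mod 341)
274^4 ≡ 67 (mod 341)
274^5 ≡ 285 (mod 341)
274^6 ≡ 1 (mod 341) ✓
The smallest such exponent is 6, so the order of 274 is 6.

6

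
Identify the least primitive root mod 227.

φ(227) = 227 − 1 = 226 = 2 · 113.
Test candidates g = 2, 3, … against the prime factors q ∈ {2, 113} of φ(227): g is a generator iff g^(226/q) ≢ 1 for every such q.
g = 2: 2^113 ≡ 226; 2^2 ≡ 4 — none is 1, so 2 is a primitive root.
The smallest primitive root modulo 227 is 2.

2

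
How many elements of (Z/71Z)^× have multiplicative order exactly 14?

φ(71) = 71 − 1 = 70 = 2 · 5 · 7.
Since (Z/71Z)^× is cyclic of order 70, the number of elements of order d is φ(d) when d | 70 and 0 otherwise.
14 = 2 · 7 divides 70, and φ(14) = 6.

6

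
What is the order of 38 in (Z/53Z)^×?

ord(38) | φ(53) = 53 − 1 = 52 = 2^2 · 13.
Divisors of 52: 1, 2, 4, 13, 26, 52.
Check 38^d mod 53 for each divisor in increasing order:
38^1 ≡ 38
38^2 ≡ 13
38^4 ≡ 10
38^13 ≡ 52
38^26 ≡ 1
So ord_53(38) = 26.

26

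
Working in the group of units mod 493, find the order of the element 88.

16

By Lagrange's theorem, ord_493(88) divides φ(493) = φ(17·29) = (17−1)·(29−1) = 16·28 = 448 = 2^6 · 7.
Divisors of 448: 1, 2, 4, 7, 8, 14, 16, 28, 32, 56, 64, 112, 224, 448.
Check 88^d mod 493 for each divisor in increasing order:
88^1 ≡ 88
88^2 ≡ 349
88^4 ≡ 30
88^7 ≡ 436
88^8 ≡ 407
88^14 ≡ 291
88^16 ≡ 1
Hence ord(88) = 16.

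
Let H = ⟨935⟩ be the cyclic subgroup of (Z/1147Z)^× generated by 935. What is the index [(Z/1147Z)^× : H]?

360

By Lagrange's theorem, ord_1147(935) divides φ(1147) = φ(31·37) = (31−1)·(37−1) = 30·36 = 1080 = 2^3 · 3^3 · 5.
Divisors of 1080: 1, 2, 3, 4, 5, 6, 8, 9, 10, 12, 15, 18, 20, 24, 27, 30, 36, 40, 45, 54, 60, 72, 90, 108, 120, 135, 180, 216, 270, 360, 540, 1080.
Compute 935^d (mod 1147) for the divisors d until we hit 1:
935^1 ≡ 935
935^2 ≡ 211
935^3 ≡ 1
Thus |⟨935⟩| = ord(935) = 3.
Index = |(Z/1147Z)^×| / |⟨935⟩| = 1080 / 3 = 360.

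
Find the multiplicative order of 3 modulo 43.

42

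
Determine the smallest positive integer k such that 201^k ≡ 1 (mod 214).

106

Since 201 ∈ (Z/214Z)^×, its order divides φ(214) = φ(2)·φ(107) = 1·106 = 106 = 2 · 53.
Divisors of 106: 1, 2, 53, 106.
Evaluate successive powers at the divisors of 106:
201^1 ≡ 201 (mod 214)
201^2 ≡ 169 (mod 214)
201^53 ≡ 213 (mod 214)
201^106 ≡ 1 (mod 214) ✓
Therefore the multiplicative order of 201 modulo 214 is 106.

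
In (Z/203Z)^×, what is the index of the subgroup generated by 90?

6

Since 90 ∈ (Z/203Z)^×, its order divides φ(203) = φ(7·29) = (7−1)·(29−1) = 6·28 = 168 = 2^3 · 3 · 7.
Divisors of 168: 1, 2, 3, 4, 6, 7, 8, 12, 14, 21, 24, 28, 42, 56, 84, 168.
Test each divisor d:
90^1 ≡ 90
90^2 ≡ 183
90^3 ≡ 27
90^4 ≡ 197
90^6 ≡ 120
90^7 ≡ 41
90^8 ≡ 36
90^12 ≡ 190
90^14 ≡ 57
90^21 ≡ 104
90^24 ≡ 169
90^28 ≡ 1
Thus |⟨90⟩| = ord(90) = 28.
The index is φ(203) / ord(90) = 168 / 28 = 6.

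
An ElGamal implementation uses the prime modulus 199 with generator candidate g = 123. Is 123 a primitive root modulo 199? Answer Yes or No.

φ(199) = 199 − 1 = 198 = 2 · 3^2 · 11.
It suffices to check that the order of 123 is not a proper divisor of 198: compute 123^(198/q) for q ∈ {2, 3, 11}.
123^99 ≡ 1 (mod 199)  [q = 2: ≡ 1 ✗]
123^66 ≡ 1 (mod 199)  [q = 3: ≡ 1 ✗]
123^18 ≡ 139 (mod 199)  [q = 11: ≢ 1 ✓]
Since 123^99 ≡ 1, the order of 123 divides 99 < 198, so 123 is not a primitive root.

No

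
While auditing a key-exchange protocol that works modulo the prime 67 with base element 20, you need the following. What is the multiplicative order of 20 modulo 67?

66

By Lagrange's theorem, ord_67(20) divides φ(67) = 67 − 1 = 66 = 2 · 3 · 11.
Divisors of 66: 1, 2, 3, 6, 11, 22, 33, 66.
Compute 20^d (mod 67) for the divisors d until we hit 1:
20^1 ≡ 20 (mod 67)
20^2 ≡ 65 (mod 67)
20^3 ≡ 27 (mod 67)
20^6 ≡ 59 (mod 67)
20^11 ≡ 30 (mod 67)
20^22 ≡ 29 (mod 67)
20^33 ≡ 66 (mod 67)
20^66 ≡ 1 (mod 67) ✓
So ord_67(20) = 66.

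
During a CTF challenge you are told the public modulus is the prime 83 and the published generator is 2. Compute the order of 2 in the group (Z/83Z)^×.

The order of 2 must divide φ(83) = 83 − 1 = 82 = 2 · 41.
Divisors of 82: 1, 2, 41, 82.
Test each divisor d:
2^1 ≡ 2 (mod 83)
2^2 ≡ 4 (mod 83)
2^41 ≡ 82 (mod 83)
2^82 ≡ 1 (mod 83) ✓
Therefore the multiplicative order of 2 modulo 83 is 82.

82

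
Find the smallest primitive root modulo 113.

3

φ(113) = 113 − 1 = 112 = 2^4 · 7.
g is a primitive root iff g^(112/q) ≢ 1 (mod 113) for each prime q ∈ {2, 7}.
g = 2: 2^56 ≡ 1 — hits 1, so not a primitive root.
g = 3: 3^56 ≡ 112; 3^16 ≡ 49 — none is 1, so 3 is a primitive root.
So 3 is the smallest generator of (Z/113Z)^×.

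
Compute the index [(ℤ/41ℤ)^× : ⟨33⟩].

ord(33) | φ(41) = 41 − 1 = 40 = 2^3 · 5.
Divisors of 40: 1, 2, 4, 5, 8, 10, 20, 40.
Compute 33^d (mod 41) for the divisors d until we hit 1:
33^1 ≡ 33 (mod 41)
33^2 ≡ 23 (mod 41)
33^4 ≡ 37 (mod 41)
33^5 ≡ 32 (mod 41)
33^8 ≡ 16 (mod 41)
33^10 ≡ 40 (mod 41)
33^20 ≡ 1 (mod 41) ✓
The order of 33 is 20, so the subgroup it generates has 20 elements.
[(Z/41Z)^× : ⟨33⟩] = 40/20 = 2.

2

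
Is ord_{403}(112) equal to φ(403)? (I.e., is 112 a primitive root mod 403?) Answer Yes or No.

No

403 = 13 · 31 is a product of two distinct odd primes, so (Z/403Z)^× ≅ (Z/13Z)^× × (Z/31Z)^× is not cyclic.
No primitive root modulo 403 exists; in particular 112 is not one.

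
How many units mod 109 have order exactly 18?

6

φ(109) = 109 − 1 = 108 = 2^2 · 3^3.
(Z/109Z)^× is cyclic (|G| = 108); a cyclic group of order m has exactly φ(d) elements of each order d | m, and none otherwise.
18 = 2 · 3^2 divides 108, and φ(18) = 6.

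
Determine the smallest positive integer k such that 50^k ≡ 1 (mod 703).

ord(50) | φ(703) = φ(19·37) = (19−1)·(37−1) = 18·36 = 648 = 2^3 · 3^4.
Divisors of 648: 1, 2, 3, 4, 6, 8, 9, 12, 18, 24, 27, 36, 54, 72, 81, 108, 162, 216, 324, 648.
Test each divisor d:
50^1 ≡ 50 (mod 703)
50^2 ≡ 391 (mod 703)
50^3 ≡ 569 (mod 703)
50^4 ≡ 330 (mod 703)
50^6 ≡ 381 (mod 703)
50^8 ≡ 638 (mod 703)
50^9 ≡ 265 (mod 703)
50^12 ≡ 343 (mod 703)
50^18 ≡ 628 (mod 703)
50^24 ≡ 248 (mod 703)
50^27 ≡ 512 (mod 703)
50^36 ≡ 1 (mod 703) ✓
Hence ord(50) = 36.

36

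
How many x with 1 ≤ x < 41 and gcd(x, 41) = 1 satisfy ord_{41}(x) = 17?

0

φ(41) = 41 − 1 = 40 = 2^3 · 5.
(Z/41Z)^× is cyclic (|G| = 40); a cyclic group of order m has exactly φ(d) elements of each order d | m, and none otherwise.
Since 17 ∤ 40, the count is 0.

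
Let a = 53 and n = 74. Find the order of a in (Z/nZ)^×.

9

Since 53 ∈ (Z/74Z)^×, its order divides φ(74) = φ(2)·φ(37) = 1·36 = 36 = 2^2 · 3^2.
Divisors of 36: 1, 2, 3, 4, 6, 9, 12, 18, 36.
Test each divisor d:
53^1 ≡ 53
53^2 ≡ 71
53^3 ≡ 63
53^4 ≡ 9
53^6 ≡ 47
53^9 ≡ 1
Therefore the multiplicative order of 53 modulo 74 is 9.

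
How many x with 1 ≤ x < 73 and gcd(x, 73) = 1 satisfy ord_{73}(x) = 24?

8

φ(73) = 73 − 1 = 72 = 2^3 · 3^2.
In a cyclic group of order 72, there are φ(d) elements of order d for each divisor d of 72, and zero for non-divisors.
24 = 2^3 · 3 divides 72, and φ(24) = 8.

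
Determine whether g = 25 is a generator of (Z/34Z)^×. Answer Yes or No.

φ(34) = φ(2)·φ(17) = 1·16 = 16 = 2^4.
25 is a primitive root mod 34 iff 25^(φ(34)/q) ≢ 1 for every prime q | φ(34), i.e. q ∈ {2}.
25^8 ≡ 1 (mod 34)  [q = 2: ≡ 1 ✗]
The check at q = 2 fails, so 25 generates a proper subgroup.

No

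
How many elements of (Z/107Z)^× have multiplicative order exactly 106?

φ(107) = 107 − 1 = 106 = 2 · 53.
In a cyclic group of order 106, there are φ(d) elements of order d for each divisor d of 106, and zero for non-divisors.
106 = 2 · 53 divides 106, and φ(106) = 52.

52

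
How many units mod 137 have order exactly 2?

φ(137) = 137 − 1 = 136 = 2^3 · 17.
Since (Z/137Z)^× is cyclic of order 136, the number of elements of order d is φ(d) when d | 136 and 0 otherwise.
2 | 136, and φ(2) = 2 − 1 = 1.

1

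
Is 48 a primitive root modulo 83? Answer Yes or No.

No

φ(83) = 83 − 1 = 82 = 2 · 41.
Test 48^(82/q) mod 83 for each prime factor q of 82:
48^41 ≡ 1 (mod 83)  [q = 2: ≡ 1 ✗]
48^2 ≡ 63 (mod 83)  [q = 41: ≢ 1 ✓]
48^41 ≡ 1 shows ord(48) | 41, strictly less than φ(83); not a primitive root.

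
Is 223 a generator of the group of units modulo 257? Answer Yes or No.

φ(257) = 257 − 1 = 256 = 2^8.
It suffices to check that the order of 223 is not a proper divisor of 256: compute 223^(256/q) for q ∈ {2}.
223^128 ≡ 1 (mod 257)  [q = 2: ≡ 1 ✗]
The check at q = 2 fails, so 223 generates a proper subgroup.

No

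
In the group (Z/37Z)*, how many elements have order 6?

2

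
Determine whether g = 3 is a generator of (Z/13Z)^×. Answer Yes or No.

φ(13) = 13 − 1 = 12 = 2^2 · 3.
Test 3^(12/q) mod 13 for each prime factor q of 12:
3^6 ≡ 1 (mod 13)  [q = 2: ≡ 1 ✗]
3^4 ≡ 3 (mod 13)  [q = 3: ≢ 1 ✓]
3^6 ≡ 1 shows ord(3) | 6, strictly less than φ(13); not a primitive root.

No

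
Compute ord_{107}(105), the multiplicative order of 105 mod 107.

53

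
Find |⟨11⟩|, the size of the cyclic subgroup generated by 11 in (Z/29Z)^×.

28

Since 11 ∈ (Z/29Z)^×, its order divides φ(29) = 29 − 1 = 28 = 2^2 · 7.
Divisors of 28: 1, 2, 4, 7, 14, 28.
Compute 11^d (mod 29) for the divisors d until we hit 1:
11^1 ≡ 11
11^2 ≡ 5
11^4 ≡ 25
11^7 ≡ 12
11^14 ≡ 28
11^28 ≡ 1
Therefore the multiplicative order of 11 modulo 29 is 28.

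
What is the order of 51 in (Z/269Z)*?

134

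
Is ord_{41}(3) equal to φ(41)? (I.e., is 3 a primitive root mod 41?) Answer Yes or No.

No

φ(41) = 41 − 1 = 40 = 2^3 · 5.
It suffices to check that the order of 3 is not a proper divisor of 40: compute 3^(40/q) for q ∈ {2, 5}.
3^20 ≡ 40 (mod 41)  [q = 2: ≢ 1 ✓]
3^8 ≡ 1 (mod 41)  [q = 5: ≡ 1 ✗]
3^8 ≡ 1 shows ord(3) | 8, strictly less than φ(41); not a primitive root.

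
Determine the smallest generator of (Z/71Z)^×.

7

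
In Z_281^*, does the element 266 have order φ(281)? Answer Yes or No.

Yes

φ(281) = 281 − 1 = 280 = 2^3 · 5 · 7.
An element g generates (Z/281Z)^× iff g^(280/q) ≢ 1 (mod 281) for each prime q ∈ {2, 5, 7}.
266^140 ≡ 280 (mod 281)  [q = 2: ≢ 1 ✓]
266^56 ≡ 90 (mod 281)  [q = 5: ≢ 1 ✓]
266^40 ≡ 59 (mod 281)  [q = 7: ≢ 1 ✓]
None equal 1, so ord_281(266) = 280: 266 is a primitive root.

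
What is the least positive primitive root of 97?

φ(97) = 97 − 1 = 96 = 2^5 · 3.
Test candidates g = 2, 3, … against the prime factors q ∈ {2, 3} of φ(97): g is a generator iff g^(96/q) ≢ 1 for every such q.
g = 2: 2^48 ≡ 1 — hits 1, so not a primitive root.
g = 3: 3^48 ≡ 1 — hits 1, so not a primitive root.
g = 4: 4^48 ≡ 1 — hits 1, so not a primitive root.
g = 5: 5^48 ≡ 96; 5^32 ≡ 35 — none is 1, so 5 is a primitive root.
Hence the least primitive root of 97 is 5.

5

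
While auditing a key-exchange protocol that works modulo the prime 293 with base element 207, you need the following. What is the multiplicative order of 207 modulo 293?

292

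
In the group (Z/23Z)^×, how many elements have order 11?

φ(23) = 23 − 1 = 22 = 2 · 11.
Since (Z/23Z)^× is cyclic of order 22, the number of elements of order d is φ(d) when d | 22 and 0 otherwise.
11 | 22, and φ(11) = 11 − 1 = 10.

10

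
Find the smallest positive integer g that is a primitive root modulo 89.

φ(89) = 89 − 1 = 88 = 2^3 · 11.
g is a primitive root iff g^(88/q) ≢ 1 (mod 89) for each prime q ∈ {2, 11}.
g = 2: 2^44 ≡ 1 — hits 1, so not a primitive root.
g = 3: 3^44 ≡ 88; 3^8 ≡ 64 — none is 1, so 3 is a primitive root.
The smallest primitive root modulo 89 is 3.

3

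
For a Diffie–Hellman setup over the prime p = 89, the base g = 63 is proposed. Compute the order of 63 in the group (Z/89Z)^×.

88

The order of 63 must divide φ(89) = 89 − 1 = 88 = 2^3 · 11.
Divisors of 88: 1, 2, 4, 8, 11, 22, 44, 88.
Check 63^d mod 89 for each divisor in increasing order:
63^1 ≡ 63 (mod 89)
63^2 ≡ 53 (mod 89)
63^4 ≡ 50 (mod 89)
63^8 ≡ 8 (mod 89)
63^11 ≡ 12 (mod 89)
63^22 ≡ 55 (mod 89)
63^44 ≡ 88 (mod 89)
63^88 ≡ 1 (mod 89) ✓
Therefore the multiplicative order of 63 modulo 89 is 88.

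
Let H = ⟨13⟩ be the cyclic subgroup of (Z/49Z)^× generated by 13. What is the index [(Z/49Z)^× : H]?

3

Since 13 ∈ (Z/49Z)^×, its order divides φ(49) = φ(7^2) = 7·(7−1) = 42 = 2 · 3 · 7.
Divisors of 42: 1, 2, 3, 6, 7, 14, 21, 42.
Check 13^d mod 49 for each divisor in increasing order:
13^1 ≡ 13 (mod 49)
13^2 ≡ 22 (mod 49)
13^3 ≡ 41 (mod 49)
13^6 ≡ 15 (mod 49)
13^7 ≡ 48 (mod 49)
13^14 ≡ 1 (mod 49) ✓
So ord_49(13) = 14, hence |⟨13⟩| = 14.
[(Z/49Z)^× : ⟨13⟩] = 42/14 = 3.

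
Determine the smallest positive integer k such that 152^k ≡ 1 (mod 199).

The order of 152 must divide φ(199) = 199 − 1 = 198 = 2 · 3^2 · 11.
Divisors of 198: 1, 2, 3, 6, 9, 11, 18, 22, 33, 66, 99, 198.
Compute 152^d (mod 199) for the divisors d until we hit 1:
152^1 ≡ 152
152^2 ≡ 20
152^3 ≡ 55
152^6 ≡ 40
152^9 ≡ 11
152^11 ≡ 21
152^18 ≡ 121
152^22 ≡ 43
152^33 ≡ 107
152^66 ≡ 106
152^99 ≡ 198
152^198 ≡ 1
Hence ord(152) = 198.

198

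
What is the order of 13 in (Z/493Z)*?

28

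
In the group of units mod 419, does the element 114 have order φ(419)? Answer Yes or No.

φ(419) = 419 − 1 = 418 = 2 · 11 · 19.
114 is a primitive root mod 419 iff 114^(φ(419)/q) ≢ 1 for every prime q | φ(419), i.e. q ∈ {2, 11, 19}.
114^209 ≡ 1 (mod 419)  [q = 2: ≡ 1 ✗]
114^38 ≡ 1 (mod 419)  [q = 11: ≡ 1 ✗]
114^22 ≡ 379 (mod 419)  [q = 19: ≢ 1 ✓]
Since 114^209 ≡ 1, the order of 114 divides 209 < 418, so 114 is not a primitive root.

No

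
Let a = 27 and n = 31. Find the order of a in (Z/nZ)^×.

The order of 27 must divide φ(31) = 31 − 1 = 30 = 2 · 3 · 5.
Divisors of 30: 1, 2, 3, 5, 6, 10, 15, 30.
Check 27^d mod 31 for each divisor in increasing order:
27^1 ≡ 27 (mod 31)
27^2 ≡ 16 (mod 31)
27^3 ≡ 29 (mod 31)
27^5 ≡ 30 (mod 31)
27^6 ≡ 4 (mod 31)
27^10 ≡ 1 (mod 31) ✓
The smallest such exponent is 10, so the order of 27 is 10.

10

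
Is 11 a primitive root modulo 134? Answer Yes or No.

Yes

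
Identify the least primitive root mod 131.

2

φ(131) = 131 − 1 = 130 = 2 · 5 · 13.
g is a primitive root iff g^(130/q) ≢ 1 (mod 131) for each prime q ∈ {2, 5, 13}.
g = 2: 2^65 ≡ 130; 2^26 ≡ 53; 2^10 ≡ 107 — none is 1, so 2 is a primitive root.
Hence the least primitive root of 131 is 2.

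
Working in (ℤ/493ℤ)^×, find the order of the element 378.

4

ord(378) | φ(493) = φ(17·29) = (17−1)·(29−1) = 16·28 = 448 = 2^6 · 7.
Divisors of 448: 1, 2, 4, 7, 8, 14, 16, 28, 32, 56, 64, 112, 224, 448.
Check 378^d mod 493 for each divisor in increasing order:
378^1 ≡ 378 (mod 493)
378^2 ≡ 407 (mod 493)
378^4 ≡ 1 (mod 493) ✓
Therefore the multiplicative order of 378 modulo 493 is 4.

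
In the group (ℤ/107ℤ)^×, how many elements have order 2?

1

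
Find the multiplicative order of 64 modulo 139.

23

The order of 64 must divide φ(139) = 139 − 1 = 138 = 2 · 3 · 23.
Divisors of 138: 1, 2, 3, 6, 23, 46, 69, 138.
Compute 64^d (mod 139) for the divisors d until we hit 1:
64^1 ≡ 64 (mod 139)
64^2 ≡ 65 (mod 139)
64^3 ≡ 129 (mod 139)
64^6 ≡ 100 (mod 139)
64^23 ≡ 1 (mod 139) ✓
So ord_139(64) = 23.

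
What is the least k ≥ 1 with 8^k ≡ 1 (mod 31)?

5

By Lagrange's theorem, ord_31(8) divides φ(31) = 31 − 1 = 30 = 2 · 3 · 5.
Divisors of 30: 1, 2, 3, 5, 6, 10, 15, 30.
Test each divisor d:
8^1 ≡ 8 (mod 31)
8^2 ≡ 2 (mod 31)
8^3 ≡ 16 (mod 31)
8^5 ≡ 1 (mod 31) ✓
So ord_31(8) = 5.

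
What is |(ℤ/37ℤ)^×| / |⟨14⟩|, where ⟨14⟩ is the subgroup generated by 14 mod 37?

3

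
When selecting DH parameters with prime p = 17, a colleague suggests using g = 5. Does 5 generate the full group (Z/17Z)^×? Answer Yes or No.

φ(17) = 17 − 1 = 16 = 2^4.
It suffices to check that the order of 5 is not a proper divisor of 16: compute 5^(16/q) for q ∈ {2}.
5^8 ≡ 16 (mod 17)  [q = 2: ≢ 1 ✓]
Every test exponent gives a nontrivial residue, hence 5 generates the full group.

Yes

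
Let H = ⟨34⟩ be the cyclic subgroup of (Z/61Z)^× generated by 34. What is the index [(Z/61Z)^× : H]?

12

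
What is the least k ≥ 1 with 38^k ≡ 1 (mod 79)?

13

Since 38 ∈ (Z/79Z)^×, its order divides φ(79) = 79 − 1 = 78 = 2 · 3 · 13.
Divisors of 78: 1, 2, 3, 6, 13, 26, 39, 78.
Test each divisor d:
38^1 ≡ 38 (mod 79)
38^2 ≡ 22 (mod 79)
38^3 ≡ 46 (mod 79)
38^6 ≡ 62 (mod 79)
38^13 ≡ 1 (mod 79) ✓
The smallest such exponent is 13, so the order of 38 is 13.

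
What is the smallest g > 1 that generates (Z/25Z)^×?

2

φ(25) = φ(5^2) = 5·(5−1) = 20 = 2^2 · 5.
g is a primitive root iff g^(20/q) ≢ 1 (mod 25) for each prime q ∈ {2, 5}.
g = 2: 2^10 ≡ 24; 2^4 ≡ 16 — none is 1, so 2 is a primitive root.
Hence the least primitive root of 25 is 2.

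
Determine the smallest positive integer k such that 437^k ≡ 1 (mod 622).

31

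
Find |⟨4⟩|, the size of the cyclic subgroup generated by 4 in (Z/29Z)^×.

Since 4 ∈ (Z/29Z)^×, its order divides φ(29) = 29 − 1 = 28 = 2^2 · 7.
Divisors of 28: 1, 2, 4, 7, 14, 28.
Check 4^d mod 29 for each divisor in increasing order:
4^1 ≡ 4
4^2 ≡ 16
4^4 ≡ 24
4^7 ≡ 28
4^14 ≡ 1
So ord_29(4) = 14.

14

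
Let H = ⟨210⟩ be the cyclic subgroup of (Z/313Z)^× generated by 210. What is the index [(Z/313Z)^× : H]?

12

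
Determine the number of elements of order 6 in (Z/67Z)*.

φ(67) = 67 − 1 = 66 = 2 · 3 · 11.
(Z/67Z)^× is cyclic (|G| = 66); a cyclic group of order m has exactly φ(d) elements of each order d | m, and none otherwise.
6 = 2 · 3 divides 66, and φ(6) = 2.

2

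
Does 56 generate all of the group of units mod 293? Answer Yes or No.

φ(293) = 293 − 1 = 292 = 2^2 · 73.
It suffices to check that the order of 56 is not a proper divisor of 292: compute 56^(292/q) for q ∈ {2, 73}.
56^146 ≡ 1 (mod 293)  [q = 2: ≡ 1 ✗]
56^4 ≡ 244 (mod 293)  [q = 73: ≢ 1 ✓]
56^146 ≡ 1 shows ord(56) | 146, strictly less than φ(293); not a primitive root.

No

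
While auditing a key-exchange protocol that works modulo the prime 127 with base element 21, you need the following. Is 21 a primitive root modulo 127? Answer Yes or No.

φ(127) = 127 − 1 = 126 = 2 · 3^2 · 7.
An element g generates (Z/127Z)^× iff g^(126/q) ≢ 1 (mod 127) for each prime q ∈ {2, 3, 7}.
21^63 ≡ 1 (mod 127)  [q = 2: ≡ 1 ✗]
21^42 ≡ 19 (mod 127)  [q = 3: ≢ 1 ✓]
21^18 ≡ 2 (mod 127)  [q = 7: ≢ 1 ✓]
Since 21^63 ≡ 1, the order of 21 divides 63 < 126, so 21 is not a primitive root.

No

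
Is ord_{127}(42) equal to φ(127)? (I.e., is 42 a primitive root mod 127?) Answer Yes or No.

No

φ(127) = 127 − 1 = 126 = 2 · 3^2 · 7.
Test 42^(126/q) mod 127 for each prime factor q of 126:
42^63 ≡ 1 (mod 127)  [q = 2: ≡ 1 ✗]
42^42 ≡ 19 (mod 127)  [q = 3: ≢ 1 ✓]
42^18 ≡ 32 (mod 127)  [q = 7: ≢ 1 ✓]
Since 42^63 ≡ 1, the order of 42 divides 63 < 126, so 42 is not a primitive root.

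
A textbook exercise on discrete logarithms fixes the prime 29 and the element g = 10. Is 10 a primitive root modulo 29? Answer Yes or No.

Yes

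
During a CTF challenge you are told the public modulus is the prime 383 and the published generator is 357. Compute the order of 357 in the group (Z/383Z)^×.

ord(357) | φ(383) = 383 − 1 = 382 = 2 · 191.
Divisors of 382: 1, 2, 191, 382.
Compute 357^d (mod 383) for the divisors d until we hit 1:
357^1 ≡ 357 (mod 383)
357^2 ≡ 293 (mod 383)
357^191 ≡ 1 (mod 383) ✓
Therefore the multiplicative order of 357 modulo 383 is 191.

191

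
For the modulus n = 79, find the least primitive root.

3

φ(79) = 79 − 1 = 78 = 2 · 3 · 13.
g is a primitive root iff g^(78/q) ≢ 1 (mod 79) for each prime q ∈ {2, 3, 13}.
g = 2: 2^39 ≡ 1 — hits 1, so not a primitive root.
g = 3: 3^39 ≡ 78; 3^26 ≡ 23; 3^6 ≡ 18 — none is 1, so 3 is a primitive root.
Hence the least primitive root of 79 is 3.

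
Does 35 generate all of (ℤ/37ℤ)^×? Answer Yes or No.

φ(37) = 37 − 1 = 36 = 2^2 · 3^2.
35 is a primitive root mod 37 iff 35^(φ(37)/q) ≢ 1 for every prime q | φ(37), i.e. q ∈ {2, 3}.
35^18 ≡ 36 (mod 37)  [q = 2: ≢ 1 ✓]
35^12 ≡ 26 (mod 37)  [q = 3: ≢ 1 ✓]
All checks pass, so 35 has order 36 and is a primitive root modulo 37.

Yes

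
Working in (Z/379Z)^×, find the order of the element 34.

The order of 34 must divide φ(379) = 379 − 1 = 378 = 2 · 3^3 · 7.
Divisors of 378: 1, 2, 3, 6, 7, 9, 14, 18, 21, 27, 42, 54, 63, 126, 189, 378.
Test each divisor d:
34^1 ≡ 34
34^2 ≡ 19
34^3 ≡ 267
34^6 ≡ 37
34^7 ≡ 121
34^9 ≡ 25
34^14 ≡ 239
34^18 ≡ 246
34^21 ≡ 115
34^27 ≡ 86
34^42 ≡ 339
34^54 ≡ 195
34^63 ≡ 327
34^126 ≡ 51
34^189 ≡ 1
The smallest such exponent is 189, so the order of 34 is 189.

189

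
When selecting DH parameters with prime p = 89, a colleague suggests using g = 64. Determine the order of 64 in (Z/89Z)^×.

The order of 64 must divide φ(89) = 89 − 1 = 88 = 2^3 · 11.
Divisors of 88: 1, 2, 4, 8, 11, 22, 44, 88.
Check 64^d mod 89 for each divisor in increasing order:
64^1 ≡ 64 (mod 89)
64^2 ≡ 2 (mod 89)
64^4 ≡ 4 (mod 89)
64^8 ≡ 16 (mod 89)
64^11 ≡ 1 (mod 89) ✓
The smallest such exponent is 11, so the order of 64 is 11.

11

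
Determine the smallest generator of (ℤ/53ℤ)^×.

2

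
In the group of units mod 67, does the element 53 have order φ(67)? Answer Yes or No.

No

φ(67) = 67 − 1 = 66 = 2 · 3 · 11.
An element g generates (Z/67Z)^× iff g^(66/q) ≢ 1 (mod 67) for each prime q ∈ {2, 3, 11}.
53^33 ≡ 66 (mod 67)  [q = 2: ≢ 1 ✓]
53^22 ≡ 1 (mod 67)  [q = 3: ≡ 1 ✗]
53^6 ≡ 9 (mod 67)  [q = 11: ≢ 1 ✓]
53^22 ≡ 1 shows ord(53) | 22, strictly less than φ(67); not a primitive root.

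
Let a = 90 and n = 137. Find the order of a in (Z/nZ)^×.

136

ord(90) | φ(137) = 137 − 1 = 136 = 2^3 · 17.
Divisors of 136: 1, 2, 4, 8, 17, 34, 68, 136.
Check 90^d mod 137 for each divisor in increasing order:
90^1 ≡ 90
90^2 ≡ 17
90^4 ≡ 15
90^8 ≡ 88
90^17 ≡ 41
90^34 ≡ 37
90^68 ≡ 136
90^136 ≡ 1
The smallest such exponent is 136, so the order of 90 is 136.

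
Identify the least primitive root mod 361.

φ(361) = φ(19^2) = 19·(19−1) = 342 = 2 · 3^2 · 19.
g is a primitive root iff g^(342/q) ≢ 1 (mod 361) for each prime q ∈ {2, 3, 19}.
g = 2: 2^171 ≡ 360; 2^114 ≡ 292; 2^18 ≡ 58 — none is 1, so 2 is a primitive root.
The smallest primitive root modulo 361 is 2.

2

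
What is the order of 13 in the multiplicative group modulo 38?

18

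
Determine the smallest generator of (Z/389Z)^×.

φ(389) = 389 − 1 = 388 = 2^2 · 97.
g is a primitive root iff g^(388/q) ≢ 1 (mod 389) for each prime q ∈ {2, 97}.
g = 2: 2^194 ≡ 388; 2^4 ≡ 16 — none is 1, so 2 is a primitive root.
So 2 is the smallest generator of (Z/389Z)^×.

2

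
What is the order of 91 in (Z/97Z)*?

By Lagrange's theorem, ord_97(91) divides φ(97) = 97 − 1 = 96 = 2^5 · 3.
Divisors of 96: 1, 2, 3, 4, 6, 8, 12, 16, 24, 32, 48, 96.
Compute 91^d (mod 97) for the divisors d until we hit 1:
91^1 ≡ 91
91^2 ≡ 36
91^3 ≡ 75
91^4 ≡ 35
91^6 ≡ 96
91^8 ≡ 61
91^12 ≡ 1
Hence ord(91) = 12.

12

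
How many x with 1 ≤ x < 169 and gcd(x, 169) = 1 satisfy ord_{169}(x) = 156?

φ(169) = φ(13^2) = 13·(13−1) = 156 = 2^2 · 3 · 13.
In a cyclic group of order 156, there are φ(d) elements of order d for each divisor d of 156, and zero for non-divisors.
156 = 2^2 · 3 · 13 divides 156, and φ(156) = 48.

48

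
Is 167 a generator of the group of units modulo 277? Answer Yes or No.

Yes

φ(277) = 277 − 1 = 276 = 2^2 · 3 · 23.
An element g generates (Z/277Z)^× iff g^(276/q) ≢ 1 (mod 277) for each prime q ∈ {2, 3, 23}.
167^138 ≡ 276 (mod 277)  [q = 2: ≢ 1 ✓]
167^92 ≡ 160 (mod 277)  [q = 3: ≢ 1 ✓]
167^12 ≡ 211 (mod 277)  [q = 23: ≢ 1 ✓]
All checks pass, so 167 has order 276 and is a primitive root modulo 277.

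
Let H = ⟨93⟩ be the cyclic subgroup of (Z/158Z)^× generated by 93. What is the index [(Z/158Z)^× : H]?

3

The order of 93 must divide φ(158) = φ(2)·φ(79) = 1·78 = 78 = 2 · 3 · 13.
Divisors of 78: 1, 2, 3, 6, 13, 26, 39, 78.
Test each divisor d:
93^1 ≡ 93 (mod 158)
93^2 ≡ 117 (mod 158)
93^3 ≡ 137 (mod 158)
93^6 ≡ 125 (mod 158)
93^13 ≡ 157 (mod 158)
93^26 ≡ 1 (mod 158) ✓
So ord_158(93) = 26, hence |⟨93⟩| = 26.
Index = |(Z/158Z)^×| / |⟨93⟩| = 78 / 26 = 3.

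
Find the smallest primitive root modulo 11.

2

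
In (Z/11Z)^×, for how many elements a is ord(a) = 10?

4

φ(11) = 11 − 1 = 10 = 2 · 5.
Since (Z/11Z)^× is cyclic of order 10, the number of elements of order d is φ(d) when d | 10 and 0 otherwise.
10 = 2 · 5 divides 10, and φ(10) = 4.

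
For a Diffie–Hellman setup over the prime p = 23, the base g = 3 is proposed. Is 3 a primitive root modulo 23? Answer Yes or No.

No

φ(23) = 23 − 1 = 22 = 2 · 11.
Test 3^(22/q) mod 23 for each prime factor q of 22:
3^11 ≡ 1 (mod 23)  [q = 2: ≡ 1 ✗]
3^2 ≡ 9 (mod 23)  [q = 11: ≢ 1 ✓]
Since 3^11 ≡ 1, the order of 3 divides 11 < 22, so 3 is not a primitive root.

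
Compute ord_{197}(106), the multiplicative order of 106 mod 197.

The order of 106 must divide φ(197) = 197 − 1 = 196 = 2^2 · 7^2.
Divisors of 196: 1, 2, 4, 7, 14, 28, 49, 98, 196.
Evaluate successive powers at the divisors of 196:
106^1 ≡ 106 (mod 197)
106^2 ≡ 7 (mod 197)
106^4 ≡ 49 (mod 197)
106^7 ≡ 110 (mod 197)
106^14 ≡ 83 (mod 197)
106^28 ≡ 191 (mod 197)
106^49 ≡ 183 (mod 197)
106^98 ≡ 196 (mod 197)
106^196 ≡ 1 (mod 197) ✓
So ord_197(106) = 196.

196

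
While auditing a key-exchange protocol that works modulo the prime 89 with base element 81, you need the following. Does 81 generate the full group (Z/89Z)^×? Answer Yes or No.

φ(89) = 89 − 1 = 88 = 2^3 · 11.
Test 81^(88/q) mod 89 for each prime factor q of 88:
81^44 ≡ 1 (mod 89)  [q = 2: ≡ 1 ✗]
81^8 ≡ 4 (mod 89)  [q = 11: ≢ 1 ✓]
81^44 ≡ 1 shows ord(81) | 44, strictly less than φ(89); not a primitive root.

No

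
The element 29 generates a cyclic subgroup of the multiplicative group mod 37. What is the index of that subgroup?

Since 29 ∈ (Z/37Z)^×, its order divides φ(37) = 37 − 1 = 36 = 2^2 · 3^2.
Divisors of 36: 1, 2, 3, 4, 6, 9, 12, 18, 36.
Compute 29^d (mod 37) for the divisors d until we hit 1:
29^1 ≡ 29 (mod 37)
29^2 ≡ 27 (mod 37)
29^3 ≡ 6 (mod 37)
29^4 ≡ 26 (mod 37)
29^6 ≡ 36 (mod 37)
29^9 ≡ 31 (mod 37)
29^12 ≡ 1 (mod 37) ✓
Thus |⟨29⟩| = ord(29) = 12.
The index is φ(37) / ord(29) = 36 / 12 = 3.

3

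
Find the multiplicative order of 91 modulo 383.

382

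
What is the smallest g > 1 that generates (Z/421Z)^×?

2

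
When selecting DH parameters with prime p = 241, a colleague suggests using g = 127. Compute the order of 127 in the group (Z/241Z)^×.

240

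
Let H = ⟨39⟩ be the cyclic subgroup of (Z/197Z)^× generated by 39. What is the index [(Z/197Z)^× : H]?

Since 39 ∈ (Z/197Z)^×, its order divides φ(197) = 197 − 1 = 196 = 2^2 · 7^2.
Divisors of 196: 1, 2, 4, 7, 14, 28, 49, 98, 196.
Test each divisor d:
39^1 ≡ 39 (mod 197)
39^2 ≡ 142 (mod 197)
39^4 ≡ 70 (mod 197)
39^7 ≡ 161 (mod 197)
39^14 ≡ 114 (mod 197)
39^28 ≡ 191 (mod 197)
39^49 ≡ 196 (mod 197)
39^98 ≡ 1 (mod 197) ✓
Thus |⟨39⟩| = ord(39) = 98.
The index is φ(197) / ord(39) = 196 / 98 = 2.

2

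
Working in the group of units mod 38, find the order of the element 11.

3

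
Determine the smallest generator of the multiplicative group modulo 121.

2

φ(121) = φ(11^2) = 11·(11−1) = 110 = 2 · 5 · 11.
Test candidates g = 2, 3, … against the prime factors q ∈ {2, 5, 11} of φ(121): g is a generator iff g^(110/q) ≢ 1 for every such q.
g = 2: 2^55 ≡ 120; 2^22 ≡ 81; 2^10 ≡ 56 — none is 1, so 2 is a primitive root.
The smallest primitive root modulo 121 is 2.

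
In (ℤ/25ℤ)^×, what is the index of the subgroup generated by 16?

4

ord(16) | φ(25) = φ(5^2) = 5·(5−1) = 20 = 2^2 · 5.
Divisors of 20: 1, 2, 4, 5, 10, 20.
Test each divisor d:
16^1 ≡ 16 (mod 25)
16^2 ≡ 6 (mod 25)
16^4 ≡ 11 (mod 25)
16^5 ≡ 1 (mod 25) ✓
The order of 16 is 5, so the subgroup it generates has 5 elements.
Index = |(Z/25Z)^×| / |⟨16⟩| = 20 / 5 = 4.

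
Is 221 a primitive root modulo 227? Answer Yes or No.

φ(227) = 227 − 1 = 226 = 2 · 113.
It suffices to check that the order of 221 is not a proper divisor of 226: compute 221^(226/q) for q ∈ {2, 113}.
221^113 ≡ 1 (mod 227)  [q = 2: ≡ 1 ✗]
221^2 ≡ 36 (mod 227)  [q = 113: ≢ 1 ✓]
The check at q = 2 fails, so 221 generates a proper subgroup.

No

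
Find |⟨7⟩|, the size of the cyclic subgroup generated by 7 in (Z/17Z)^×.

By Lagrange's theorem, ord_17(7) divides φ(17) = 17 − 1 = 16 = 2^4.
Divisors of 16: 1, 2, 4, 8, 16.
Compute 7^d (mod 17) for the divisors d until we hit 1:
7^1 ≡ 7 (mod 17)
7^2 ≡ 15 (mod 17)
7^4 ≡ 4 (mod 17)
7^8 ≡ 16 (mod 17)
7^16 ≡ 1 (mod 17) ✓
Hence ord(7) = 16.

16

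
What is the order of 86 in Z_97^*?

The order of 86 must divide φ(97) = 97 − 1 = 96 = 2^5 · 3.
Divisors of 96: 1, 2, 3, 4, 6, 8, 12, 16, 24, 32, 48, 96.
Evaluate successive powers at the divisors of 96:
86^1 ≡ 86
86^2 ≡ 24
86^3 ≡ 27
86^4 ≡ 91
86^6 ≡ 50
86^8 ≡ 36
86^12 ≡ 75
86^16 ≡ 35
86^24 ≡ 96
86^32 ≡ 61
86^48 ≡ 1
Hence ord(86) = 48.

48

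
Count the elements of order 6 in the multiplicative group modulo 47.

0

φ(47) = 47 − 1 = 46 = 2 · 23.
Since (Z/47Z)^× is cyclic of order 46, the number of elements of order d is φ(d) when d | 46 and 0 otherwise.
Here 46 is not a multiple of 6, so there are no elements of order 6.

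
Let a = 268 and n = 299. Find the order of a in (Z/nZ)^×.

ord(268) | φ(299) = φ(13·23) = (13−1)·(23−1) = 12·22 = 264 = 2^3 · 3 · 11.
Divisors of 264: 1, 2, 3, 4, 6, 8, 11, 12, 22, 24, 33, 44, 66, 88, 132, 264.
Check 268^d mod 299 for each divisor in increasing order:
268^1 ≡ 268 (mod 299)
268^2 ≡ 64 (mod 299)
268^3 ≡ 109 (mod 299)
268^4 ≡ 209 (mod 299)
268^6 ≡ 220 (mod 299)
268^8 ≡ 27 (mod 299)
268^11 ≡ 252 (mod 299)
268^12 ≡ 261 (mod 299)
268^22 ≡ 116 (mod 299)
268^24 ≡ 248 (mod 299)
268^33 ≡ 229 (mod 299)
268^44 ≡ 1 (mod 299) ✓
The smallest such exponent is 44, so the order of 268 is 44.

44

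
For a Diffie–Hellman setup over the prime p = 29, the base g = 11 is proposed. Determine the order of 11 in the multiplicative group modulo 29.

The order of 11 must divide φ(29) = 29 − 1 = 28 = 2^2 · 7.
Divisors of 28: 1, 2, 4, 7, 14, 28.
Compute 11^d (mod 29) for the divisors d until we hit 1:
11^1 ≡ 11
11^2 ≡ 5
11^4 ≡ 25
11^7 ≡ 12
11^14 ≡ 28
11^28 ≡ 1
Therefore the multiplicative order of 11 modulo 29 is 28.

28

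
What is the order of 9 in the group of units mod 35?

6

By Lagrange's theorem, ord_35(9) divides φ(35) = φ(5·7) = (5−1)·(7−1) = 4·6 = 24 = 2^3 · 3.
Divisors of 24: 1, 2, 3, 4, 6, 8, 12, 24.
Compute 9^d (mod 35) for the divisors d until we hit 1:
9^1 ≡ 9 (mod 35)
9^2 ≡ 11 (mod 35)
9^3 ≡ 29 (mod 35)
9^4 ≡ 16 (mod 35)
9^6 ≡ 1 (mod 35) ✓
Therefore the multiplicative order of 9 modulo 35 is 6.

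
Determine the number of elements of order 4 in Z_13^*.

2

φ(13) = 13 − 1 = 12 = 2^2 · 3.
Since (Z/13Z)^× is cyclic of order 12, the number of elements of order d is φ(d) when d | 12 and 0 otherwise.
4 = 2^2 divides 12, and φ(4) = 2.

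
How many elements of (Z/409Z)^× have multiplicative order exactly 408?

128

φ(409) = 409 − 1 = 408 = 2^3 · 3 · 17.
(Z/409Z)^× is cyclic (|G| = 408); a cyclic group of order m has exactly φ(d) elements of each order d | m, and none otherwise.
408 = 2^3 · 3 · 17 divides 408, and φ(408) = 128.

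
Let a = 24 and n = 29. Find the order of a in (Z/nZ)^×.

7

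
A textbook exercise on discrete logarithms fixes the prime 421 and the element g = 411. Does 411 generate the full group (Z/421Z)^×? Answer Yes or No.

No

φ(421) = 421 − 1 = 420 = 2^2 · 3 · 5 · 7.
Test 411^(420/q) mod 421 for each prime factor q of 420:
411^210 ≡ 420 (mod 421)  [q = 2: ≢ 1 ✓]
411^140 ≡ 1 (mod 421)  [q = 3: ≡ 1 ✗]
411^84 ≡ 252 (mod 421)  [q = 5: ≢ 1 ✓]
411^60 ≡ 33 (mod 421)  [q = 7: ≢ 1 ✓]
411^140 ≡ 1 shows ord(411) | 140, strictly less than φ(421); not a primitive root.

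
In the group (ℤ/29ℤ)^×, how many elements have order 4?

2

φ(29) = 29 − 1 = 28 = 2^2 · 7.
Since (Z/29Z)^× is cyclic of order 28, the number of elements of order d is φ(d) when d | 28 and 0 otherwise.
4 = 2^2 divides 28, and φ(4) = 2.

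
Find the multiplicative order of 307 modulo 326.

81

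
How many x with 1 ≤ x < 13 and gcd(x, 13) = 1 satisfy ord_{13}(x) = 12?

φ(13) = 13 − 1 = 12 = 2^2 · 3.
(Z/13Z)^× is cyclic (|G| = 12); a cyclic group of order m has exactly φ(d) elements of each order d | m, and none otherwise.
12 = 2^2 · 3 divides 12, and φ(12) = 4.

4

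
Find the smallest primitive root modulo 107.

2

φ(107) = 107 − 1 = 106 = 2 · 53.
g is a primitive root iff g^(106/q) ≢ 1 (mod 107) for each prime q ∈ {2, 53}.
g = 2: 2^53 ≡ 106; 2^2 ≡ 4 — none is 1, so 2 is a primitive root.
Hence the least primitive root of 107 is 2.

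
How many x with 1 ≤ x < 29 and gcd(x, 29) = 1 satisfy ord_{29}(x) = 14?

6

φ(29) = 29 − 1 = 28 = 2^2 · 7.
Since (Z/29Z)^× is cyclic of order 28, the number of elements of order d is φ(d) when d | 28 and 0 otherwise.
14 = 2 · 7 divides 28, and φ(14) = 6.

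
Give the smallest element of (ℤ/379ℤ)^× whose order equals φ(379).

φ(379) = 379 − 1 = 378 = 2 · 3^3 · 7.
g is a primitive root iff g^(378/q) ≢ 1 (mod 379) for each prime q ∈ {2, 3, 7}.
g = 2: 2^189 ≡ 378; 2^126 ≡ 327; 2^54 ≡ 125 — none is 1, so 2 is a primitive root.
The smallest primitive root modulo 379 is 2.

2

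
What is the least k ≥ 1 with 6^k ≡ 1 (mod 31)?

6

By Lagrange's theorem, ord_31(6) divides φ(31) = 31 − 1 = 30 = 2 · 3 · 5.
Divisors of 30: 1, 2, 3, 5, 6, 10, 15, 30.
Compute 6^d (mod 31) for the divisors d until we hit 1:
6^1 ≡ 6 (mod 31)
6^2 ≡ 5 (mod 31)
6^3 ≡ 30 (mod 31)
6^5 ≡ 26 (mod 31)
6^6 ≡ 1 (mod 31) ✓
Therefore the multiplicative order of 6 modulo 31 is 6.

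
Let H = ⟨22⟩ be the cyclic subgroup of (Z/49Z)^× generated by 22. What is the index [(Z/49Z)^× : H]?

By Lagrange's theorem, ord_49(22) divides φ(49) = φ(7^2) = 7·(7−1) = 42 = 2 · 3 · 7.
Divisors of 42: 1, 2, 3, 6, 7, 14, 21, 42.
Compute 22^d (mod 49) for the divisors d until we hit 1:
22^1 ≡ 22 (mod 49)
22^2 ≡ 43 (mod 49)
22^3 ≡ 15 (mod 49)
22^6 ≡ 29 (mod 49)
22^7 ≡ 1 (mod 49) ✓
The order of 22 is 7, so the subgroup it generates has 7 elements.
The index is φ(49) / ord(22) = 42 / 7 = 6.

6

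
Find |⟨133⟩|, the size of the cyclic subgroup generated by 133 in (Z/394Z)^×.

By Lagrange's theorem, ord_394(133) divides φ(394) = φ(2)·φ(197) = 1·196 = 196 = 2^2 · 7^2.
Divisors of 196: 1, 2, 4, 7, 14, 28, 49, 98, 196.
Compute 133^d (mod 394) for the divisors d until we hit 1:
133^1 ≡ 133 (mod 394)
133^2 ≡ 353 (mod 394)
133^4 ≡ 105 (mod 394)
133^7 ≡ 311 (mod 394)
133^14 ≡ 191 (mod 394)
133^28 ≡ 233 (mod 394)
133^49 ≡ 1 (mod 394) ✓
Hence ord(133) = 49.

49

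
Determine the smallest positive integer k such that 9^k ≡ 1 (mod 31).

Since 9 ∈ (Z/31Z)^×, its order divides φ(31) = 31 − 1 = 30 = 2 · 3 · 5.
Divisors of 30: 1, 2, 3, 5, 6, 10, 15, 30.
Compute 9^d (mod 31) for the divisors d until we hit 1:
9^1 ≡ 9 (mod 31)
9^2 ≡ 19 (mod 31)
9^3 ≡ 16 (mod 31)
9^5 ≡ 25 (mod 31)
9^6 ≡ 8 (mod 31)
9^10 ≡ 5 (mod 31)
9^15 ≡ 1 (mod 31) ✓
So ord_31(9) = 15.

15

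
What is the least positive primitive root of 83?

2

φ(83) = 83 − 1 = 82 = 2 · 41.
Test candidates g = 2, 3, … against the prime factors q ∈ {2, 41} of φ(83): g is a generator iff g^(82/q) ≢ 1 for every such q.
g = 2: 2^41 ≡ 82; 2^2 ≡ 4 — none is 1, so 2 is a primitive root.
So 2 is the smallest generator of (Z/83Z)^×.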